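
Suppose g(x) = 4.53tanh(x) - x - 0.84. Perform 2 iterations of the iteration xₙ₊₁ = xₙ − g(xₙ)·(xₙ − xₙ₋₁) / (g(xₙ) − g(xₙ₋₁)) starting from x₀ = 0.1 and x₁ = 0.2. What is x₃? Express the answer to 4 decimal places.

0.2440

g(0.1) = -0.488504, g(0.2) = -0.145890
x₂ = 0.200000 − (-0.145890)·(0.200000 − 0.100000) / (-0.145890 − (-0.488504)) = 0.200000 − (-0.014589)/(0.342614) = 0.242581
g(0.242581) = -0.004747
x₃ = 0.242581 − (-0.004747)·(0.242581 − 0.200000) / (-0.004747 − (-0.145890)) = 0.242581 − (-0.000202)/(0.141143) = 0.244014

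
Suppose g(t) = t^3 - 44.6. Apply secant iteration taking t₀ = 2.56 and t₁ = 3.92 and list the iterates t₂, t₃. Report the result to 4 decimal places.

3.4307, 3.5347

g(2.56) = -27.822784, g(3.92) = 15.636288
t₂ = 3.920000 − 15.636288·(3.920000 − 2.560000) / (15.636288 − (-27.822784)) = 3.920000 − (21.265352)/(43.459072) = 3.430681
g(3.430681) = -4.222354
t₃ = 3.430681 − (-4.222354)·(3.430681 − 3.920000) / (-4.222354 − 15.636288) = 3.430681 − (2.066078)/(-19.858642) = 3.534720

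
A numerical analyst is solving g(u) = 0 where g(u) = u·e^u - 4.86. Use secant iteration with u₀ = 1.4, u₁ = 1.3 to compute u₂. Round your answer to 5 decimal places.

1.30991

g(1.4) = 0.8172800, g(1.3) = -0.0899143
u₂ = 1.3000000 − (-0.0899143)·(1.3000000 − 1.4000000) / (-0.0899143 − 0.8172800) = 1.3000000 − (0.0089914)/(-0.9071943) = 1.3099113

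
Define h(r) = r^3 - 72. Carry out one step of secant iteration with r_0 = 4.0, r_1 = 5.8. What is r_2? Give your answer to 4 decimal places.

4.1098

h(4.0) = -8.000000, h(5.8) = 123.112000
r_2 = 5.800000 − 123.112000·(5.800000 − 4.000000) / (123.112000 − (-8.000000)) = 5.800000 − (221.601600)/(131.112000) = 4.109830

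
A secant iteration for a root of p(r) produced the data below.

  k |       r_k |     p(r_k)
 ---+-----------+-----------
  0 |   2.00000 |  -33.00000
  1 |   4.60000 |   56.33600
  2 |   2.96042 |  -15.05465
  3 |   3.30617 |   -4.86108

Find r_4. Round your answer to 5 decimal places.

r_4 = 3.30617 − (-4.86108)·(3.30617 − 2.96042) / (-4.86108 − (-15.05465))
   = 3.30617 − (-1.6807184)/(10.1935700) = 3.4710503

3.47105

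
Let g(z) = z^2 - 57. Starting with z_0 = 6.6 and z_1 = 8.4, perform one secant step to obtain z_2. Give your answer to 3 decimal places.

7.496

g(6.6) = -13.44000, g(8.4) = 13.56000
z_2 = 8.40000 − 13.56000·(8.40000 − 6.60000) / (13.56000 − (-13.44000)) = 8.40000 − (24.40800)/(27.00000) = 7.49600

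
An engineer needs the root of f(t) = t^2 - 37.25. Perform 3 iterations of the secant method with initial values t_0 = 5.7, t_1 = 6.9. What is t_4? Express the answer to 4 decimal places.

6.1033

f(5.7) = -4.760000, f(6.9) = 10.360000
t_2 = 6.900000 − 10.360000·(6.900000 − 5.700000) / (10.360000 − (-4.760000)) = 6.900000 − (12.432000)/(15.120000) = 6.077778
f(6.077778) = -0.310617
t_3 = 6.077778 − (-0.310617)·(6.077778 − 6.900000) / (-0.310617 − 10.360000) = 6.077778 − (0.255396)/(-10.670617) = 6.101712
f(6.101712) = -0.019107
t_4 = 6.101712 − (-0.019107)·(6.101712 − 6.077778) / (-0.019107 − (-0.310617)) = 6.101712 − (-0.000457)/(0.291511) = 6.103281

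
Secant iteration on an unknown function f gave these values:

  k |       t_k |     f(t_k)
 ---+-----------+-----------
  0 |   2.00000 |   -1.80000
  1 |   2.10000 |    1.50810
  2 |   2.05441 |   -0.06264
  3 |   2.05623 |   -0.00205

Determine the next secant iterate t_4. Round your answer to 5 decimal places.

t_4 = 2.05623 − (-0.00205)·(2.05623 − 2.05441) / (-0.00205 − (-0.06264))
   = 2.05623 − (-0.0000037)/(0.0605900) = 2.0562916

2.05629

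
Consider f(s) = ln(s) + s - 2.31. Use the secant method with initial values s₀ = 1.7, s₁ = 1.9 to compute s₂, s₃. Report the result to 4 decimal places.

f(1.7) = -0.079372, f(1.9) = 0.231854
s₂ = 1.900000 − 0.231854·(1.900000 − 1.700000) / (0.231854 − (-0.079372)) = 1.900000 − (0.046371)/(0.311226) = 1.751006
f(1.751006) = 0.001196
s₃ = 1.751006 − 0.001196·(1.751006 − 1.900000) / (0.001196 − 0.231854) = 1.751006 − (-0.000178)/(-0.230658) = 1.750233

1.7510, 1.7502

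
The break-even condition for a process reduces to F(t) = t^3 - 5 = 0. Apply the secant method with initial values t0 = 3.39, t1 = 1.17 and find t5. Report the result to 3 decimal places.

F(3.39) = 33.95822, F(1.17) = -3.39839
t2 = 1.17000 − (-3.39839)·(1.17000 − 3.39000) / (-3.39839 − 33.95822) = 1.17000 − (7.54442)/(-37.35661) = 1.37196
F(1.37196) = -2.41761
t3 = 1.37196 − (-2.41761)·(1.37196 − 1.17000) / (-2.41761 − (-3.39839)) = 1.37196 − (-0.48825)/(0.98077) = 1.86978
F(1.86978) = 1.53691
t4 = 1.86978 − 1.53691·(1.86978 − 1.37196) / (1.53691 − (-2.41761)) = 1.86978 − (0.76511)/(3.95452) = 1.67630
F(1.67630) = -0.28960
t5 = 1.67630 − (-0.28960)·(1.67630 − 1.86978) / (-0.28960 − 1.53691) = 1.67630 − (0.05603)/(-1.82651) = 1.70698

1.707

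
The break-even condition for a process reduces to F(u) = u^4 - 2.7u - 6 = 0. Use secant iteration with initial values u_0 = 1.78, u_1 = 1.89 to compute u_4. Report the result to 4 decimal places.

1.8173

F(1.78) = -0.767241, F(1.89) = 1.656898
u_2 = 1.890000 − 1.656898·(1.890000 − 1.780000) / (1.656898 − (-0.767241)) = 1.890000 − (0.182259)/(2.424140) = 1.814815
F(1.814815) = -0.052505
u_3 = 1.814815 − (-0.052505)·(1.814815 − 1.890000) / (-0.052505 − 1.656898) = 1.814815 − (0.003948)/(-1.709403) = 1.817124
F(1.817124) = -0.003421
u_4 = 1.817124 − (-0.003421)·(1.817124 − 1.814815) / (-0.003421 − (-0.052505)) = 1.817124 − (-0.000008)/(0.049083) = 1.817285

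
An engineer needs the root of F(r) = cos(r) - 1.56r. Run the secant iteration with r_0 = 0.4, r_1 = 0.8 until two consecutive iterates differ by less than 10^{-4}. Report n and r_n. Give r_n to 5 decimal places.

F(0.4) = 0.2970610, F(0.8) = -0.5512933
r_2 = 0.8000000 − (-0.5512933)·(0.4000000)/(-0.8483543) = 0.5400646;  |Δ| = 0.2599354
F(0.5400646) = 0.0151747
r_3 = 0.5400646 − 0.0151747·(-0.2599354)/(0.5664680) = 0.5470278;  |Δ| = 0.0069632
F(0.5470278) = 0.0007109
r_4 = 0.5470278 − 0.0007109·(0.0069632)/(-0.0144638) = 0.5473701;  |Δ| = 0.0003422
F(0.5473701) = -0.0000011
r_5 = 0.5473701 − (-0.0000011)·(0.0003422)/(-0.0007120) = 0.5473695;  |Δ| = 0.0000005
|r_5 − r_4| = 0.0000005 < 10^{-4}

n = 5, r_n = 0.54737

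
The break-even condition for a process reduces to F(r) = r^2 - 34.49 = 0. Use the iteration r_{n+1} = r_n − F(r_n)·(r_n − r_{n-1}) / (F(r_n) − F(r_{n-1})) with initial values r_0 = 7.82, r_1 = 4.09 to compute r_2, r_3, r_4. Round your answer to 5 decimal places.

F(7.82) = 26.6624000, F(4.09) = -17.7619000
r_2 = 4.0900000 − (-17.7619000)·(4.0900000 − 7.8200000) / (-17.7619000 − 26.6624000) = 4.0900000 − (66.2518870)/(-44.4243000) = 5.5813434
F(5.5813434) = -3.3386058
r_3 = 5.5813434 − (-3.3386058)·(5.5813434 − 4.0900000) / (-3.3386058 − (-17.7619000)) = 5.5813434 − (-4.9790077)/(14.4232942) = 5.9265494
F(5.9265494) = 0.6339879
r_4 = 5.9265494 − 0.6339879·(5.9265494 − 5.5813434) / (0.6339879 − (-3.3386058)) = 5.9265494 − (0.2188564)/(3.9725936) = 5.8714578

5.58134, 5.92655, 5.87146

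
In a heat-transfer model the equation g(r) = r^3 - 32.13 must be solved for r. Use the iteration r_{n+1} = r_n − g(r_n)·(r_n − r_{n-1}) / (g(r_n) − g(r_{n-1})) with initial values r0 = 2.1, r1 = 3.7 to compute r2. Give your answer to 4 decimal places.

g(2.1) = -22.869000, g(3.7) = 18.523000
r2 = 3.700000 − 18.523000·(3.700000 − 2.100000) / (18.523000 − (-22.869000)) = 3.700000 − (29.636800)/(41.392000) = 2.983997

2.9840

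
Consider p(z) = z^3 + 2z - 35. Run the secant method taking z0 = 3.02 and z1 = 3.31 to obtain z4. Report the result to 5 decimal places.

p(3.02) = -1.4163920, p(3.31) = 7.8846910
z2 = 3.3100000 − 7.8846910·(3.3100000 − 3.0200000) / (7.8846910 − (-1.4163920)) = 3.3100000 − (2.2865604)/(9.3010830) = 3.0641619
p(3.0641619) = -0.1019894
z3 = 3.0641619 − (-0.1019894)·(3.0641619 − 3.3100000) / (-0.1019894 − 7.8846910) = 3.0641619 − (0.0250729)/(-7.9866804) = 3.0673013
p(3.0673013) = -0.0071936
z4 = 3.0673013 − (-0.0071936)·(3.0673013 − 3.0641619) / (-0.0071936 − (-0.1019894)) = 3.0673013 − (-0.0000226)/(0.0947958) = 3.0675395

3.06754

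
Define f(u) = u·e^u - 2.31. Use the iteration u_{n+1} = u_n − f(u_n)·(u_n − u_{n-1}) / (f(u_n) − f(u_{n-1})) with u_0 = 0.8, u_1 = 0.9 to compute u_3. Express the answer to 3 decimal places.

0.920

f(0.8) = -0.52957, f(0.9) = -0.09636
u_2 = 0.90000 − (-0.09636)·(0.90000 − 0.80000) / (-0.09636 − (-0.52957)) = 0.90000 − (-0.00964)/(0.43321) = 0.92224
f(0.92224) = 0.00937
u_3 = 0.92224 − 0.00937·(0.92224 − 0.90000) / (0.00937 − (-0.09636)) = 0.92224 − (0.00021)/(0.10573) = 0.92027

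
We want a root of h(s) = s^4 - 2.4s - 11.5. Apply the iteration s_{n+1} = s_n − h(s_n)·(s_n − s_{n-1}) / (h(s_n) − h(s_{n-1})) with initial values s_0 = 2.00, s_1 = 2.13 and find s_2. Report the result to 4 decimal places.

h(2.00) = -0.300000, h(2.13) = 3.971462
s_2 = 2.130000 − 3.971462·(2.130000 − 2.000000) / (3.971462 − (-0.300000)) = 2.130000 − (0.516290)/(4.271462) = 2.009130

2.0091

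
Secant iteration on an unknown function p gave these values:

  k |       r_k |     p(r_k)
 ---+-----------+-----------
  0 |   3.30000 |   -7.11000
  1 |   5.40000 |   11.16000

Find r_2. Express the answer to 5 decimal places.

r_2 = 5.40000 − 11.16000·(5.40000 − 3.30000) / (11.16000 − (-7.11000))
   = 5.40000 − (23.4360000)/(18.2700000) = 4.1172414

4.11724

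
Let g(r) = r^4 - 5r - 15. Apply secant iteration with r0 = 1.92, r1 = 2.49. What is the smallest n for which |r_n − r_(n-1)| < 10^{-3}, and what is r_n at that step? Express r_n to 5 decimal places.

g(1.92) = -11.0104550, g(2.49) = 10.9912400
r2 = 2.4900000 − 10.9912400·(0.5700000)/(22.0016951) = 2.2052489;  |Δ| = 0.2847511
g(2.2052489) = -2.3762819
r3 = 2.2052489 − (-2.3762819)·(-0.2847511)/(-13.3675219) = 2.2558678;  |Δ| = 0.0506189
g(2.2558678) = -0.3820345
r4 = 2.2558678 − (-0.3820345)·(0.0506189)/(1.9942474) = 2.2655647;  |Δ| = 0.0096970
g(2.2655647) = 0.0176438
r5 = 2.2655647 − 0.0176438·(0.0096970)/(0.3996783) = 2.2651367;  |Δ| = 0.0004281
|r5 − r4| = 0.0004281 < 10^{-3}

n = 5, r_n = 2.26514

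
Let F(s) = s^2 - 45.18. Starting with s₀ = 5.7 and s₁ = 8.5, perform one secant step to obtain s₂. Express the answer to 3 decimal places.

6.594

F(5.7) = -12.69000, F(8.5) = 27.07000
s₂ = 8.50000 − 27.07000·(8.50000 − 5.70000) / (27.07000 − (-12.69000)) = 8.50000 − (75.79600)/(39.76000) = 6.59366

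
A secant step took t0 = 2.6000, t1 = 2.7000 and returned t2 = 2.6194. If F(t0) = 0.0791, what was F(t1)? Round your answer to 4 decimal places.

The secant line through (2.6000, 0.0791) and (2.7000, F(t1)) crosses zero at t2 = 2.6194.
So (2.6000, 0.0791), (2.7000, F(t1)), (2.6194, 0) are collinear:
F(t1) = 0.0791 · (2.7000 − 2.6194) / (2.6000 − 2.6194) = 0.0791 · (0.080600)/(-0.019400) = -0.328632

-0.3286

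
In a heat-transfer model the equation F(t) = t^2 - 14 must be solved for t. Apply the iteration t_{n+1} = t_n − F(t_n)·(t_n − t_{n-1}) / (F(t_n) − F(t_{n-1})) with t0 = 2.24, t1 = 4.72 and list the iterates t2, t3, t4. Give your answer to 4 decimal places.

F(2.24) = -8.982400, F(4.72) = 8.278400
t2 = 4.720000 − 8.278400·(4.720000 − 2.240000) / (8.278400 − (-8.982400)) = 4.720000 − (20.530432)/(17.260800) = 3.530575
F(3.530575) = -1.535042
t3 = 3.530575 − (-1.535042)·(3.530575 − 4.720000) / (-1.535042 − 8.278400) = 3.530575 − (1.825818)/(-9.813442) = 3.716627
F(3.716627) = -0.186680
t4 = 3.716627 − (-0.186680)·(3.716627 − 3.530575) / (-0.186680 − (-1.535042)) = 3.716627 − (-0.034732)/(1.348362) = 3.742386

3.5306, 3.7166, 3.7424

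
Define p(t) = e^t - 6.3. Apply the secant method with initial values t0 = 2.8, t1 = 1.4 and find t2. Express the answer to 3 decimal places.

1.654

p(2.8) = 10.14465, p(1.4) = -2.24480
t2 = 1.40000 − (-2.24480)·(1.40000 − 2.80000) / (-2.24480 − 10.14465) = 1.40000 − (3.14272)/(-12.38945) = 1.65366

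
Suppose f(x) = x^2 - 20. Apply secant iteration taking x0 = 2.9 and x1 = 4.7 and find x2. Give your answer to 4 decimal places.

4.4250

f(2.9) = -11.590000, f(4.7) = 2.090000
x2 = 4.700000 − 2.090000·(4.700000 − 2.900000) / (2.090000 − (-11.590000)) = 4.700000 − (3.762000)/(13.680000) = 4.425000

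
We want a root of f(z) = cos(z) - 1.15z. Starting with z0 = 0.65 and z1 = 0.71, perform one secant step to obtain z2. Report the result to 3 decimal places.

0.677

f(0.65) = 0.04858, f(0.71) = -0.05814
z2 = 0.71000 − (-0.05814)·(0.71000 − 0.65000) / (-0.05814 − 0.04858) = 0.71000 − (-0.00349)/(-0.10672) = 0.67731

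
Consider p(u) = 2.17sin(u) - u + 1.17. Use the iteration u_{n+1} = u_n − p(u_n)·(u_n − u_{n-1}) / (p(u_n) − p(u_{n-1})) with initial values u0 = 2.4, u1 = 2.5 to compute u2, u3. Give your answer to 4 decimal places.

2.4883, 2.4885

p(2.4) = 0.235755, p(2.5) = -0.031315
u2 = 2.500000 − (-0.031315)·(2.500000 − 2.400000) / (-0.031315 − 0.235755) = 2.500000 − (-0.003132)/(-0.267071) = 2.488274
p(2.488274) = 0.000705
u3 = 2.488274 − 0.000705·(2.488274 − 2.500000) / (0.000705 − (-0.031315)) = 2.488274 − (-0.000008)/(0.032020) = 2.488533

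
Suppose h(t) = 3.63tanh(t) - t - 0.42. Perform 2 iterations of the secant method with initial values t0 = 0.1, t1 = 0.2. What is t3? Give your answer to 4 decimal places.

h(0.1) = -0.158205, h(0.2) = 0.096472
t2 = 0.200000 − 0.096472·(0.200000 − 0.100000) / (0.096472 − (-0.158205)) = 0.200000 − (0.009647)/(0.254678) = 0.162120
h(0.162120) = 0.001273
t3 = 0.162120 − 0.001273·(0.162120 − 0.200000) / (0.001273 − 0.096472) = 0.162120 − (-0.000048)/(-0.095200) = 0.161613

0.1616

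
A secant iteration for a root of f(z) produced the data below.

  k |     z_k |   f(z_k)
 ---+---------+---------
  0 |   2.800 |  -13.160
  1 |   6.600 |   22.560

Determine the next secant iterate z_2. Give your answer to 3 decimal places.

4.200

z_2 = 6.600 − 22.560·(6.600 − 2.800) / (22.560 − (-13.160))
   = 6.600 − (85.72800)/(35.72000) = 4.20000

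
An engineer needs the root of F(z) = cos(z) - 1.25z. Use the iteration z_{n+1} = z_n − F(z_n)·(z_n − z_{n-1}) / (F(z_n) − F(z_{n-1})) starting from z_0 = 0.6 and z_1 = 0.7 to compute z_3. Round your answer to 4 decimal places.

0.6411

F(0.6) = 0.075336, F(0.7) = -0.110158
z_2 = 0.700000 − (-0.110158)·(0.700000 − 0.600000) / (-0.110158 − 0.075336) = 0.700000 − (-0.011016)/(-0.185493) = 0.640614
F(0.640614) = 0.000962
z_3 = 0.640614 − 0.000962·(0.640614 − 0.700000) / (0.000962 − (-0.110158)) = 0.640614 − (-0.000057)/(0.111120) = 0.641128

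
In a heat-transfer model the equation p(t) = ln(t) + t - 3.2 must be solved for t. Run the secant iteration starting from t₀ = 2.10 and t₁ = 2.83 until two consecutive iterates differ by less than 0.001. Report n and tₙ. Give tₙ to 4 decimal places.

p(2.10) = -0.358063, p(2.83) = 0.670277
t₂ = 2.830000 − 0.670277·(0.730000)/(1.028339) = 2.354182;  |Δ| = 0.475818
p(2.354182) = 0.010376
t₃ = 2.354182 − 0.010376·(-0.475818)/(-0.659901) = 2.346701;  |Δ| = 0.007481
p(2.346701) = -0.000289
t₄ = 2.346701 − (-0.000289)·(-0.007481)/(-0.010664) = 2.346903;  |Δ| = 0.000202
|t₄ − t₃| = 0.000202 < 0.001

n = 4, tₙ = 2.3469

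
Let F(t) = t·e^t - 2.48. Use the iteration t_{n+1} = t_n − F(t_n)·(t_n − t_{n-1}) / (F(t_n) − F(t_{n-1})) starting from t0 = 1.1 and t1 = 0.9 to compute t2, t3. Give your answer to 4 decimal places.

F(1.1) = 0.824583, F(0.9) = -0.266357
t2 = 0.900000 − (-0.266357)·(0.900000 − 1.100000) / (-0.266357 − 0.824583) = 0.900000 − (0.053271)/(-1.090940) = 0.948831
F(0.948831) = -0.029466
t3 = 0.948831 − (-0.029466)·(0.948831 − 0.900000) / (-0.029466 − (-0.266357)) = 0.948831 − (-0.001439)/(0.236891) = 0.954905

0.9488, 0.9549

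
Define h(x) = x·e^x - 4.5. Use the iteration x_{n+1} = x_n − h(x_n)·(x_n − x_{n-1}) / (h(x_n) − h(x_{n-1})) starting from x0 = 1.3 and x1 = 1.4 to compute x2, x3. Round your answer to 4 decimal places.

h(1.3) = 0.270086, h(1.4) = 1.177280
x2 = 1.400000 − 1.177280·(1.400000 − 1.300000) / (1.177280 − 0.270086) = 1.400000 − (0.117728)/(0.907194) = 1.270228
h(1.270228) = 0.024130
x3 = 1.270228 − 0.024130·(1.270228 − 1.400000) / (0.024130 − 1.177280) = 1.270228 − (-0.003131)/(-1.153150) = 1.267513

1.2702, 1.2675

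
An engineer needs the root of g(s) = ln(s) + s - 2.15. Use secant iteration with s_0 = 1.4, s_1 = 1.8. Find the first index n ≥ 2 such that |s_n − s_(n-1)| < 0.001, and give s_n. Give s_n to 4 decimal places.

n = 4, s_n = 1.6495

g(1.4) = -0.413528, g(1.8) = 0.237787
s_2 = 1.800000 − 0.237787·(0.400000)/(0.651314) = 1.653965;  |Δ| = 0.146035
g(1.653965) = 0.007141
s_3 = 1.653965 − 0.007141·(-0.146035)/(-0.230646) = 1.649444;  |Δ| = 0.004521
g(1.649444) = -0.000118
s_4 = 1.649444 − (-0.000118)·(-0.004521)/(-0.007258) = 1.649517;  |Δ| = 0.000073
|s_4 − s_3| = 0.000073 < 0.001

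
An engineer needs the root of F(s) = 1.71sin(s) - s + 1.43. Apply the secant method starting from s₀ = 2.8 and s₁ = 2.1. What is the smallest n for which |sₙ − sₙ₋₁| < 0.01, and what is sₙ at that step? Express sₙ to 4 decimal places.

F(2.8) = -0.797170, F(2.1) = 0.806088
s₂ = 2.100000 − 0.806088·(-0.700000)/(1.603258) = 2.451947;  |Δ| = 0.351947
F(2.451947) = 0.066065
s₃ = 2.451947 − 0.066065·(0.351947)/(-0.740023) = 2.483366;  |Δ| = 0.031420
F(2.483366) = -0.007334
s₄ = 2.483366 − (-0.007334)·(0.031420)/(-0.073399) = 2.480227;  |Δ| = 0.003140
|s₄ − s₃| = 0.003140 < 0.01

n = 4, sₙ = 2.4802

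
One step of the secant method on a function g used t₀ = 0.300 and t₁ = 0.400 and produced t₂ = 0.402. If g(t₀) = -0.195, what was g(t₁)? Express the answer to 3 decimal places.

-0.004

The secant line through (0.300, -0.195) and (0.400, g(t₁)) crosses zero at t₂ = 0.402.
So (0.300, -0.195), (0.400, g(t₁)), (0.402, 0) are collinear:
g(t₁) = -0.195 · (0.400 − 0.402) / (0.300 − 0.402) = -0.195 · (-0.00200)/(-0.10200) = -0.00382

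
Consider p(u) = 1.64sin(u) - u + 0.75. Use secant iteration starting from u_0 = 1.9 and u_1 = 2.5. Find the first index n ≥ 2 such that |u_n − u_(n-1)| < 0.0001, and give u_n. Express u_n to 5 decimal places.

p(1.9) = 0.4019321, p(2.5) = -0.7685057
u_2 = 2.5000000 − (-0.7685057)·(0.6000000)/(-1.1704378) = 2.1060419;  |Δ| = 0.3939581
p(2.1060419) = 0.0545932
u_3 = 2.1060419 − 0.0545932·(-0.3939581)/(0.8230989) = 2.1321718;  |Δ| = 0.0261298
p(2.1321718) = 0.0061271
u_4 = 2.1321718 − 0.0061271·(0.0261298)/(-0.0484661) = 2.1354751;  |Δ| = 0.0033033
p(2.1354751) = -0.0000678
u_5 = 2.1354751 − (-0.0000678)·(0.0033033)/(-0.0061949) = 2.1354389;  |Δ| = 0.0000362
|u_5 − u_4| = 0.0000362 < 0.0001

n = 5, u_n = 2.13544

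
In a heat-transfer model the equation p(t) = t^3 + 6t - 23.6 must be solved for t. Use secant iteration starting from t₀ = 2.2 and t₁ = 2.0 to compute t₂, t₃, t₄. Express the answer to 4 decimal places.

2.1871, 2.1879, 2.1879

p(2.2) = 0.248000, p(2.0) = -3.600000
t₂ = 2.000000 − (-3.600000)·(2.000000 − 2.200000) / (-3.600000 − 0.248000) = 2.000000 − (0.720000)/(-3.848000) = 2.187110
p(2.187110) = -0.015405
t₃ = 2.187110 − (-0.015405)·(2.187110 − 2.000000) / (-0.015405 − (-3.600000)) = 2.187110 − (-0.002882)/(3.584595) = 2.187914
p(2.187914) = 0.000963
t₄ = 2.187914 − 0.000963·(2.187914 − 2.187110) / (0.000963 − (-0.015405)) = 2.187914 − (0.000001)/(0.016368) = 2.187867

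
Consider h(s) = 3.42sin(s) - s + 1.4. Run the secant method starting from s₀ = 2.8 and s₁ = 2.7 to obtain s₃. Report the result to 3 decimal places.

h(2.8) = -0.25434, h(2.7) = 0.16164
s₂ = 2.70000 − 0.16164·(2.70000 − 2.80000) / (0.16164 − (-0.25434)) = 2.70000 − (-0.01616)/(0.41598) = 2.73886
h(2.73886) = 0.00156
s₃ = 2.73886 − 0.00156·(2.73886 − 2.70000) / (0.00156 − 0.16164) = 2.73886 − (0.00006)/(-0.16008) = 2.73924

2.739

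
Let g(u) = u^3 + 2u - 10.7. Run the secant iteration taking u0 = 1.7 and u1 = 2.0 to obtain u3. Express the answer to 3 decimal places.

1.903

g(1.7) = -2.38700, g(2.0) = 1.30000
u2 = 2.00000 − 1.30000·(2.00000 − 1.70000) / (1.30000 − (-2.38700)) = 2.00000 − (0.39000)/(3.68700) = 1.89422
g(1.89422) = -0.11493
u3 = 1.89422 − (-0.11493)·(1.89422 − 2.00000) / (-0.11493 − 1.30000) = 1.89422 − (0.01216)/(-1.41493) = 1.90281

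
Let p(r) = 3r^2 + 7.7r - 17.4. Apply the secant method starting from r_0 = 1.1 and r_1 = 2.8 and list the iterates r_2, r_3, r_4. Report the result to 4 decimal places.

p(1.1) = -5.300000, p(2.8) = 27.680000
r_2 = 2.800000 − 27.680000·(2.800000 − 1.100000) / (27.680000 − (-5.300000)) = 2.800000 − (47.056000)/(32.980000) = 1.373196
p(1.373196) = -1.169391
r_3 = 1.373196 − (-1.169391)·(1.373196 − 2.800000) / (-1.169391 − 27.680000) = 1.373196 − (1.668492)/(-28.849391) = 1.431030
p(1.431030) = -0.237521
r_4 = 1.431030 − (-0.237521)·(1.431030 − 1.373196) / (-0.237521 − (-1.169391)) = 1.431030 − (-0.013737)/(0.931870) = 1.445772

1.3732, 1.4310, 1.4458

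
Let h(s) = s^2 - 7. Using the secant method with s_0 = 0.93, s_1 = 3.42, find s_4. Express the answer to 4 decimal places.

h(0.93) = -6.135100, h(3.42) = 4.696400
s_2 = 3.420000 − 4.696400·(3.420000 − 0.930000) / (4.696400 − (-6.135100)) = 3.420000 − (11.694036)/(10.831500) = 2.340368
h(2.340368) = -1.522678
s_3 = 2.340368 − (-1.522678)·(2.340368 − 3.420000) / (-1.522678 − 4.696400) = 2.340368 − (1.643933)/(-6.219078) = 2.604705
h(2.604705) = -0.215513
s_4 = 2.604705 − (-0.215513)·(2.604705 − 2.340368) / (-0.215513 − (-1.522678)) = 2.604705 − (-0.056968)/(1.307166) = 2.648286

2.6483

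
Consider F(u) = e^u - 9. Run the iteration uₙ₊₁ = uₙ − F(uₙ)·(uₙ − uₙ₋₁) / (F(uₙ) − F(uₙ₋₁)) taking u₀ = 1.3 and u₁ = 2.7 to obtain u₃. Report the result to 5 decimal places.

2.14218

F(1.3) = -5.3307033, F(2.7) = 5.8797317
u₂ = 2.7000000 − 5.8797317·(2.7000000 − 1.3000000) / (5.8797317 − (-5.3307033)) = 2.7000000 − (8.2316244)/(11.2104351) = 1.9657177
F(1.9657177) = -1.8599651
u₃ = 1.9657177 − (-1.8599651)·(1.9657177 − 2.7000000) / (-1.8599651 − 5.8797317) = 1.9657177 − (1.3657395)/(-7.7396968) = 2.1421767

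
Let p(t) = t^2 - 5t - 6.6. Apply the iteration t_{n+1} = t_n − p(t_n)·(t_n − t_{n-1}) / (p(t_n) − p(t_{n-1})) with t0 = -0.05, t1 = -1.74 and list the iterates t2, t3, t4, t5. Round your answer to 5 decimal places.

p(-0.05) = -6.3475000, p(-1.74) = 5.1276000
t2 = -1.7400000 − 5.1276000·(-1.7400000 − (-0.0500000)) / (5.1276000 − (-6.3475000)) = -1.7400000 − (-8.6656440)/(11.4751000) = -0.9848306
p(-0.9848306) = -0.7059555
t3 = -0.9848306 − (-0.7059555)·(-0.9848306 − (-1.7400000)) / (-0.7059555 − 5.1276000) = -0.9848306 − (-0.5331159)/(-5.8335555) = -1.0762185
p(-1.0762185) = -0.0606616
t4 = -1.0762185 − (-0.0606616)·(-1.0762185 − (-0.9848306)) / (-0.0606616 − (-0.7059555)) = -1.0762185 − (0.0055437)/(0.6452939) = -1.0848095
p(-1.0848095) = 0.0008589
t5 = -1.0848095 − 0.0008589·(-1.0848095 − (-1.0762185)) / (0.0008589 − (-0.0606616)) = -1.0848095 − (-0.0000074)/(0.0615205) = -1.0846895

-0.98483, -1.07622, -1.08481, -1.08469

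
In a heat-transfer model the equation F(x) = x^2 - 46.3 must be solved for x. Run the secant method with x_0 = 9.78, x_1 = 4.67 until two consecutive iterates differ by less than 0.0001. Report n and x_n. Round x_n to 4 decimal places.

F(9.78) = 49.348400, F(4.67) = -24.491100
x_2 = 4.670000 − (-24.491100)·(-5.110000)/(-73.839500) = 6.364886;  |Δ| = 1.694886
F(6.364886) = -5.788229
x_3 = 6.364886 − (-5.788229)·(1.694886)/(18.702871) = 6.889425;  |Δ| = 0.524539
F(6.889425) = 1.164175
x_4 = 6.889425 − 1.164175·(0.524539)/(6.952404) = 6.801591;  |Δ| = 0.087834
F(6.801591) = -0.038357
x_5 = 6.801591 − (-0.038357)·(-0.087834)/(-1.202532) = 6.804393;  |Δ| = 0.002802
F(6.804393) = -0.000238
x_6 = 6.804393 − (-0.000238)·(0.002802)/(0.038119) = 6.804410;  |Δ| = 0.000018
|x_6 − x_5| = 0.000018 < 0.0001

n = 6, x_n = 6.8044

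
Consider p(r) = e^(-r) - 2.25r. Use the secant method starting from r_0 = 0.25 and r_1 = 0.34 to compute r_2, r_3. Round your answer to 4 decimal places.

0.3222, 0.3221

p(0.25) = 0.216301, p(0.34) = -0.053230
r_2 = 0.340000 − (-0.053230)·(0.340000 − 0.250000) / (-0.053230 − 0.216301) = 0.340000 − (-0.004791)/(-0.269530) = 0.322226
p(0.322226) = -0.000474
r_3 = 0.322226 − (-0.000474)·(0.322226 − 0.340000) / (-0.000474 − (-0.053230)) = 0.322226 − (0.000008)/(0.052756) = 0.322066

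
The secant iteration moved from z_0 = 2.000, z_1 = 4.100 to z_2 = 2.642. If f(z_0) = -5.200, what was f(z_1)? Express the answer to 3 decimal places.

The secant line through (2.000, -5.200) and (4.100, f(z_1)) crosses zero at z_2 = 2.642.
So (2.000, -5.200), (4.100, f(z_1)), (2.642, 0) are collinear:
f(z_1) = -5.200 · (4.100 − 2.642) / (2.000 − 2.642) = -5.200 · (1.45800)/(-0.64200) = 11.80935

11.809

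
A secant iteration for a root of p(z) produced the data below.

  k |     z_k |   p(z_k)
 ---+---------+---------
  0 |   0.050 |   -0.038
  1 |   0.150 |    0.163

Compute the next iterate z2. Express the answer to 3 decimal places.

z2 = 0.150 − 0.163·(0.150 − 0.050) / (0.163 − (-0.038))
   = 0.150 − (0.01630)/(0.20100) = 0.06891

0.069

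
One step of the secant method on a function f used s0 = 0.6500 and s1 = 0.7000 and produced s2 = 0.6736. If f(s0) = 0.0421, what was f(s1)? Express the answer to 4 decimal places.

The secant line through (0.6500, 0.0421) and (0.7000, f(s1)) crosses zero at s2 = 0.6736.
So (0.6500, 0.0421), (0.7000, f(s1)), (0.6736, 0) are collinear:
f(s1) = 0.0421 · (0.7000 − 0.6736) / (0.6500 − 0.6736) = 0.0421 · (0.026400)/(-0.023600) = -0.047095

-0.0471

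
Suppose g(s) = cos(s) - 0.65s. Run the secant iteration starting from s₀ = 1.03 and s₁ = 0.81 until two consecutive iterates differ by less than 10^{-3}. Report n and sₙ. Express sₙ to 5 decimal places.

n = 4, sₙ = 0.92540

g(1.03) = -0.1546812, g(0.81) = 0.1629984
s₂ = 0.8100000 − 0.1629984·(-0.2200000)/(0.3176796) = 0.9228799;  |Δ| = 0.1128799
g(0.9228799) = 0.0036544
s₃ = 0.9228799 − 0.0036544·(0.1128799)/(-0.1593440) = 0.9254687;  |Δ| = 0.0025888
g(0.9254687) = -0.0000945
s₄ = 0.9254687 − (-0.0000945)·(0.0025888)/(-0.0037489) = 0.9254035;  |Δ| = 0.0000652
|s₄ − s₃| = 0.0000652 < 10^{-3}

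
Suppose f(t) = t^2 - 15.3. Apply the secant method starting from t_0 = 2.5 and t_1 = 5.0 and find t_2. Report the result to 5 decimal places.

f(2.5) = -9.0500000, f(5.0) = 9.7000000
t_2 = 5.0000000 − 9.7000000·(5.0000000 − 2.5000000) / (9.7000000 − (-9.0500000)) = 5.0000000 − (24.2500000)/(18.7500000) = 3.7066667

3.70667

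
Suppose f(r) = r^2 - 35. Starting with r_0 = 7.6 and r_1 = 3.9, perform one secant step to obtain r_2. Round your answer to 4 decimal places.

f(7.6) = 22.760000, f(3.9) = -19.790000
r_2 = 3.900000 − (-19.790000)·(3.900000 − 7.600000) / (-19.790000 − 22.760000) = 3.900000 − (73.223000)/(-42.550000) = 5.620870

5.6209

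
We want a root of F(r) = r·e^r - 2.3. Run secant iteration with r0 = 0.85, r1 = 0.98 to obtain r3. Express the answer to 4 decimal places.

0.9181

F(0.85) = -0.311300, F(0.98) = 0.311167
r2 = 0.980000 − 0.311167·(0.980000 − 0.850000) / (0.311167 − (-0.311300)) = 0.980000 − (0.040452)/(0.622467) = 0.915014
F(0.915014) = -0.015384
r3 = 0.915014 − (-0.015384)·(0.915014 − 0.980000) / (-0.015384 − 0.311167) = 0.915014 − (0.001000)/(-0.326551) = 0.918075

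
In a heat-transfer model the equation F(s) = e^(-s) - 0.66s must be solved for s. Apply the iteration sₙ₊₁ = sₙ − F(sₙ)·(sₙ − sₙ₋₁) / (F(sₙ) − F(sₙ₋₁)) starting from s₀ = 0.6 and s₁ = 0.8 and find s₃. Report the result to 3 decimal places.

0.730

F(0.6) = 0.15281, F(0.8) = -0.07867
s₂ = 0.80000 − (-0.07867)·(0.80000 − 0.60000) / (-0.07867 − 0.15281) = 0.80000 − (-0.01573)/(-0.23148) = 0.73203
F(0.73203) = -0.00221
s₃ = 0.73203 − (-0.00221)·(0.73203 − 0.80000) / (-0.00221 − (-0.07867)) = 0.73203 − (0.00015)/(0.07646) = 0.73007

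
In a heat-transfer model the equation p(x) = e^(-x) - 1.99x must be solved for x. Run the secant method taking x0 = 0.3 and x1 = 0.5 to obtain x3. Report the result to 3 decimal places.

p(0.3) = 0.14382, p(0.5) = -0.38847
x2 = 0.50000 − (-0.38847)·(0.50000 − 0.30000) / (-0.38847 − 0.14382) = 0.50000 − (-0.07769)/(-0.53229) = 0.35404
p(0.35404) = -0.00269
x3 = 0.35404 − (-0.00269)·(0.35404 − 0.50000) / (-0.00269 − (-0.38847)) = 0.35404 − (0.00039)/(0.38578) = 0.35302

0.353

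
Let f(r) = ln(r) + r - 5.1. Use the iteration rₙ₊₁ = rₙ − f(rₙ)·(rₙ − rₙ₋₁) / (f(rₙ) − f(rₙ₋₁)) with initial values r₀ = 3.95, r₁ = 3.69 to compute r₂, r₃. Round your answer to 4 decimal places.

3.7727, 3.7723

f(3.95) = 0.223716, f(3.69) = -0.104374
r₂ = 3.690000 − (-0.104374)·(3.690000 − 3.950000) / (-0.104374 − 0.223716) = 3.690000 − (0.027137)/(-0.328089) = 3.772713
f(3.772713) = 0.000507
r₃ = 3.772713 − 0.000507·(3.772713 − 3.690000) / (0.000507 − (-0.104374)) = 3.772713 − (0.000042)/(0.104880) = 3.772313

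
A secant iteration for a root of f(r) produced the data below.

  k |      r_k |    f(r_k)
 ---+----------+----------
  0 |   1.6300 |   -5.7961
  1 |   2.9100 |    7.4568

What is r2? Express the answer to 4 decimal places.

2.1898

r2 = 2.9100 − 7.4568·(2.9100 − 1.6300) / (7.4568 − (-5.7961))
   = 2.9100 − (9.544704)/(13.252900) = 2.189803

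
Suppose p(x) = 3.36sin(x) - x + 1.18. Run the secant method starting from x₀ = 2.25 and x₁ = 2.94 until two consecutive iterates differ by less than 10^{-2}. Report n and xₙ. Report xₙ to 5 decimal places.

p(2.25) = 1.5443259, p(2.94) = -1.0872273
x₂ = 2.9400000 − (-1.0872273)·(0.6900000)/(-2.6315532) = 2.6549262;  |Δ| = 0.2850738
p(2.6549262) = 0.0964852
x₃ = 2.6549262 − 0.0964852·(-0.2850738)/(1.1837124) = 2.6781628;  |Δ| = 0.0232365
p(2.6781628) = 0.0038205
x₄ = 2.6781628 − 0.0038205·(0.0232365)/(-0.0926646) = 2.6791208;  |Δ| = 0.0009580
|x₄ − x₃| = 0.0009580 < 10^{-2}

n = 4, xₙ = 2.67912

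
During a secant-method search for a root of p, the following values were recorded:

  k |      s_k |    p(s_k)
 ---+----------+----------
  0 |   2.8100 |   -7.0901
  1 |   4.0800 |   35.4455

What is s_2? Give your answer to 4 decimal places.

3.0217

s_2 = 4.0800 − 35.4455·(4.0800 − 2.8100) / (35.4455 − (-7.0901))
   = 4.0800 − (45.015785)/(42.535600) = 3.021692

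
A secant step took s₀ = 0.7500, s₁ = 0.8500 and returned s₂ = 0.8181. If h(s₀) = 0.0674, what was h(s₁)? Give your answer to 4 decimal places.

-0.0316

The secant line through (0.7500, 0.0674) and (0.8500, h(s₁)) crosses zero at s₂ = 0.8181.
So (0.7500, 0.0674), (0.8500, h(s₁)), (0.8181, 0) are collinear:
h(s₁) = 0.0674 · (0.8500 − 0.8181) / (0.7500 − 0.8181) = 0.0674 · (0.031900)/(-0.068100) = -0.031572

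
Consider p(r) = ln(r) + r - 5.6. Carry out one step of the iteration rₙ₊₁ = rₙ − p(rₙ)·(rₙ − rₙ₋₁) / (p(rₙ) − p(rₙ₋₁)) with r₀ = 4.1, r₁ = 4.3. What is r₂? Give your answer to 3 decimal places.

p(4.1) = -0.08901, p(4.3) = 0.15862
r₂ = 4.30000 − 0.15862·(4.30000 − 4.10000) / (0.15862 − (-0.08901)) = 4.30000 − (0.03172)/(0.24763) = 4.17189

4.172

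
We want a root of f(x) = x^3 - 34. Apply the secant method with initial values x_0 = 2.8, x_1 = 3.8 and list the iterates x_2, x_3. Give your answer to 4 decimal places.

f(2.8) = -12.048000, f(3.8) = 20.872000
x_2 = 3.800000 − 20.872000·(3.800000 − 2.800000) / (20.872000 − (-12.048000)) = 3.800000 − (20.872000)/(32.920000) = 3.165978
f(3.165978) = -2.266079
x_3 = 3.165978 − (-2.266079)·(3.165978 − 3.800000) / (-2.266079 − 20.872000) = 3.165978 − (1.436744)/(-23.138079) = 3.228072

3.1660, 3.2281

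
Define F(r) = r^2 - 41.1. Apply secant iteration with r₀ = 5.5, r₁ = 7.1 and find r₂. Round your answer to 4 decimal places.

6.3611

F(5.5) = -10.850000, F(7.1) = 9.310000
r₂ = 7.100000 − 9.310000·(7.100000 − 5.500000) / (9.310000 − (-10.850000)) = 7.100000 − (14.896000)/(20.160000) = 6.361111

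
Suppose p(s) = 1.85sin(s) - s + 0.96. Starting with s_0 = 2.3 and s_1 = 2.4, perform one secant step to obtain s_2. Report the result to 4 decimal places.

p(2.3) = 0.039555, p(2.4) = -0.190393
s_2 = 2.400000 − (-0.190393)·(2.400000 − 2.300000) / (-0.190393 − 0.039555) = 2.400000 − (-0.019039)/(-0.229948) = 2.317202

2.3172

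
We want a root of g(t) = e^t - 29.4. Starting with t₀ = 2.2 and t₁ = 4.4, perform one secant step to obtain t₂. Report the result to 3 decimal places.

2.819

g(2.2) = -20.37499, g(4.4) = 52.05087
t₂ = 4.40000 − 52.05087·(4.40000 − 2.20000) / (52.05087 − (-20.37499)) = 4.40000 − (114.51191)/(72.42586) = 2.81891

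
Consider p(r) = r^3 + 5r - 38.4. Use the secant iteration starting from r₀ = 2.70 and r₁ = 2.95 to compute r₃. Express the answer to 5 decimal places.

2.88368

p(2.70) = -5.2170000, p(2.95) = 2.0223750
r₂ = 2.9500000 − 2.0223750·(2.9500000 − 2.7000000) / (2.0223750 − (-5.2170000)) = 2.9500000 − (0.5055938)/(7.2393750) = 2.8801606
p(2.8801606) = -0.1073291
r₃ = 2.8801606 − (-0.1073291)·(2.8801606 − 2.9500000) / (-0.1073291 − 2.0223750) = 2.8801606 − (0.0074958)/(-2.1297041) = 2.8836802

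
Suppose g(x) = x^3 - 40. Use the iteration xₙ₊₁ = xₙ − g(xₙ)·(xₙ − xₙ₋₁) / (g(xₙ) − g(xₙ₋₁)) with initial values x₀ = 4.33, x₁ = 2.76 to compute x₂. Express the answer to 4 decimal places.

g(4.33) = 41.182737, g(2.76) = -18.975424
x₂ = 2.760000 − (-18.975424)·(2.760000 − 4.330000) / (-18.975424 − 41.182737) = 2.760000 − (29.791416)/(-60.158161) = 3.255218

3.2552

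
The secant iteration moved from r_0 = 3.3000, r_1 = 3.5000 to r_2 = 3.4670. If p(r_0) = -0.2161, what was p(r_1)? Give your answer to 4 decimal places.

0.0427

The secant line through (3.3000, -0.2161) and (3.5000, p(r_1)) crosses zero at r_2 = 3.4670.
So (3.3000, -0.2161), (3.5000, p(r_1)), (3.4670, 0) are collinear:
p(r_1) = -0.2161 · (3.5000 − 3.4670) / (3.3000 − 3.4670) = -0.2161 · (0.033000)/(-0.167000) = 0.042702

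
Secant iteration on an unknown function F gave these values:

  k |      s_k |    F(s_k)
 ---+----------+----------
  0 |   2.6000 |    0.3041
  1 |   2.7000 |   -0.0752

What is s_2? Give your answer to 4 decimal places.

2.6802

s_2 = 2.7000 − (-0.0752)·(2.7000 − 2.6000) / (-0.0752 − 0.3041)
   = 2.7000 − (-0.007520)/(-0.379300) = 2.680174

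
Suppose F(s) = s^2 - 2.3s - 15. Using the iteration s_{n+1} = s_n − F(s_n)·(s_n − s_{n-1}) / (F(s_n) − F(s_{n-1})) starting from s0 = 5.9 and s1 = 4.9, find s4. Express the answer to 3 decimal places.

F(5.9) = 6.24000, F(4.9) = -2.26000
s2 = 4.90000 − (-2.26000)·(4.90000 − 5.90000) / (-2.26000 − 6.24000) = 4.90000 − (2.26000)/(-8.50000) = 5.16588
F(5.16588) = -0.19519
s3 = 5.16588 − (-0.19519)·(5.16588 − 4.90000) / (-0.19519 − (-2.26000)) = 5.16588 − (-0.05190)/(2.06481) = 5.19102
F(5.19102) = 0.00731
s4 = 5.19102 − 0.00731·(5.19102 − 5.16588) / (0.00731 − (-0.19519)) = 5.19102 − (0.00018)/(0.20250) = 5.19011

5.190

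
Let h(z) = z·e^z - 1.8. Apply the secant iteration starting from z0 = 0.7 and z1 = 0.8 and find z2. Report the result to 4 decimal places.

0.8053

h(0.7) = -0.390373, h(0.8) = -0.019567
z2 = 0.800000 − (-0.019567)·(0.800000 − 0.700000) / (-0.019567 − (-0.390373)) = 0.800000 − (-0.001957)/(0.370806) = 0.805277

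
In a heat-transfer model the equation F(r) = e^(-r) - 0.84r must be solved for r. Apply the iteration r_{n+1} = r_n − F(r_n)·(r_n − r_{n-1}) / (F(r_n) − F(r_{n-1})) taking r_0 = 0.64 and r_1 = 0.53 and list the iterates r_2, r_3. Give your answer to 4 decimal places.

0.6326, 0.6325

F(0.64) = -0.010308, F(0.53) = 0.143405
r_2 = 0.530000 − 0.143405·(0.530000 − 0.640000) / (0.143405 − (-0.010308)) = 0.530000 − (-0.015775)/(0.153713) = 0.632624
F(0.632624) = -0.000208
r_3 = 0.632624 − (-0.000208)·(0.632624 − 0.530000) / (-0.000208 − 0.143405) = 0.632624 − (-0.000021)/(-0.143613) = 0.632475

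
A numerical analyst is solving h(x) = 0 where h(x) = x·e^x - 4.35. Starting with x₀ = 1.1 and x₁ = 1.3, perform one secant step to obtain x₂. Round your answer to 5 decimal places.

1.24267

h(1.1) = -1.0454174, h(1.3) = 0.4200857
x₂ = 1.3000000 − 0.4200857·(1.3000000 − 1.1000000) / (0.4200857 − (-1.0454174)) = 1.3000000 − (0.0840171)/(1.4655030) = 1.2426701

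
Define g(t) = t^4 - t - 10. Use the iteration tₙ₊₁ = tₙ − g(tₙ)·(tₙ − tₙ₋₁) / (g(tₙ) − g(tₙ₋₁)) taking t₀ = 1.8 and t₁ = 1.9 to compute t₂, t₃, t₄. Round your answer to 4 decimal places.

g(1.8) = -1.302400, g(1.9) = 1.132100
t₂ = 1.900000 − 1.132100·(1.900000 − 1.800000) / (1.132100 − (-1.302400)) = 1.900000 − (0.113210)/(2.434500) = 1.853498
g(1.853498) = -0.051157
t₃ = 1.853498 − (-0.051157)·(1.853498 − 1.900000) / (-0.051157 − 1.132100) = 1.853498 − (0.002379)/(-1.183257) = 1.855508
g(1.855508) = -0.001876
t₄ = 1.855508 − (-0.001876)·(1.855508 − 1.853498) / (-0.001876 − (-0.051157)) = 1.855508 − (-0.000004)/(0.049281) = 1.855585

1.8535, 1.8555, 1.8556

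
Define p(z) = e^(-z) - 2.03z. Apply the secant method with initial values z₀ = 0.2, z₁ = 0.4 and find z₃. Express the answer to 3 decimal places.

0.348

p(0.2) = 0.41273, p(0.4) = -0.14168
z₂ = 0.40000 − (-0.14168)·(0.40000 − 0.20000) / (-0.14168 − 0.41273) = 0.40000 − (-0.02834)/(-0.55441) = 0.34889
p(0.34889) = -0.00278
z₃ = 0.34889 − (-0.00278)·(0.34889 − 0.40000) / (-0.00278 − (-0.14168)) = 0.34889 − (0.00014)/(0.13890) = 0.34787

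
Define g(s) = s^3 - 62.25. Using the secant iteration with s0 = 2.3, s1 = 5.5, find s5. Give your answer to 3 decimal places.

3.961

g(2.3) = -50.08300, g(5.5) = 104.12500
s2 = 5.50000 − 104.12500·(5.50000 − 2.30000) / (104.12500 − (-50.08300)) = 5.50000 − (333.20000)/(154.20800) = 3.33928
g(3.33928) = -25.01432
s3 = 3.33928 − (-25.01432)·(3.33928 − 5.50000) / (-25.01432 − 104.12500) = 3.33928 − (54.04889)/(-129.13932) = 3.75781
g(3.75781) = -9.18530
s4 = 3.75781 − (-9.18530)·(3.75781 − 3.33928) / (-9.18530 − (-25.01432)) = 3.75781 − (-3.84434)/(15.82902) = 4.00068
g(4.00068) = 1.78265
s5 = 4.00068 − 1.78265·(4.00068 − 3.75781) / (1.78265 − (-9.18530)) = 4.00068 − (0.43295)/(10.96795) = 3.96121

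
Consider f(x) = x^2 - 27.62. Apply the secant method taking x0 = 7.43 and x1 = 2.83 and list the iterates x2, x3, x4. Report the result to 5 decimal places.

f(7.43) = 27.5849000, f(2.83) = -19.6111000
x2 = 2.8300000 − (-19.6111000)·(2.8300000 − 7.4300000) / (-19.6111000 − 27.5849000) = 2.8300000 − (90.2110600)/(-47.1960000) = 4.7414133
f(4.7414133) = -5.1390003
x3 = 4.7414133 − (-5.1390003)·(4.7414133 − 2.8300000) / (-5.1390003 − (-19.6111000)) = 4.7414133 − (-9.8227534)/(14.4720997) = 5.4201505
f(5.4201505) = 1.7580317
x4 = 5.4201505 − 1.7580317·(5.4201505 − 4.7414133) / (1.7580317 − (-5.1390003)) = 5.4201505 − (1.1932416)/(6.8970320) = 5.2471425

4.74141, 5.42015, 5.24714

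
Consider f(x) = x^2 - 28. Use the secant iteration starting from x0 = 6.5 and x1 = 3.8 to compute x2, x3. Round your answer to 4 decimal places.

f(6.5) = 14.250000, f(3.8) = -13.560000
x2 = 3.800000 − (-13.560000)·(3.800000 − 6.500000) / (-13.560000 − 14.250000) = 3.800000 − (36.612000)/(-27.810000) = 5.116505
f(5.116505) = -1.821378
x3 = 5.116505 − (-1.821378)·(5.116505 − 3.800000) / (-1.821378 − (-13.560000)) = 5.116505 − (-2.397853)/(11.738622) = 5.320775

5.1165, 5.3208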